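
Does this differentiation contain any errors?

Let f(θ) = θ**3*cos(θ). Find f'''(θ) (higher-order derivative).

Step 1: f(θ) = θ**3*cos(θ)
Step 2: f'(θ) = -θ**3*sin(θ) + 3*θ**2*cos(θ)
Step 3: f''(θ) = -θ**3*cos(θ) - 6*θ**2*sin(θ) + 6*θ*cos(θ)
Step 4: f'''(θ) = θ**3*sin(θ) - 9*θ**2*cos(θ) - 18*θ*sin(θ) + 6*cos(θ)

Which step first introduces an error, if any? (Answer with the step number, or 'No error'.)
No error

All steps in this derivation are correct.
The final answer f'''(θ) = θ**3*sin(θ) - 9*θ**2*cos(θ) - 18*θ*sin(θ) + 6*cos(θ) is valid.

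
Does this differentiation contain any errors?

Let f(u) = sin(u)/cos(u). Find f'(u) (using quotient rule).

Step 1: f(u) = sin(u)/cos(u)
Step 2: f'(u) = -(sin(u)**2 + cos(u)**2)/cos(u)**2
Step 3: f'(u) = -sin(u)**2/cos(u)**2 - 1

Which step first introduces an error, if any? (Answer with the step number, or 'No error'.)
Step 2

Step 2 is incorrect due to a sign flip.
The step shows: -(sin(u)**2 + cos(u)**2)/cos(u)**2
The correct value should be: (sin(u)**2 + cos(u)**2)/cos(u)**2

Explanation: The sign of the whole expression was flipped: the term (sin(u)**2 + cos(u)**2)/cos(u)**2 was incorrectly written as -(sin(u)**2 + cos(u)**2)/cos(u)**2
The later steps are derived from this incorrect expression, so the error originates in Step 2.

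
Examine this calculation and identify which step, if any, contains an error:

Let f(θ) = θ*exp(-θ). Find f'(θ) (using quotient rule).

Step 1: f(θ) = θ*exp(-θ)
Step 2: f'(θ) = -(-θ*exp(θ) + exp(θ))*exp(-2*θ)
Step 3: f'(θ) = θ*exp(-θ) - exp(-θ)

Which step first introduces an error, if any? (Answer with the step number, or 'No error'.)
Step 2

Step 2 is incorrect due to a sign flip.
The step shows: -(-θ*exp(θ) + exp(θ))*exp(-2*θ)
The correct value should be: (-θ*exp(θ) + exp(θ))*exp(-2*θ)

Explanation: The sign of the whole expression was flipped: the term (-θ*exp(θ) + exp(θ))*exp(-2*θ) was incorrectly written as -(-θ*exp(θ) + exp(θ))*exp(-2*θ)
The later steps are derived from this incorrect expression, so the error originates in Step 2.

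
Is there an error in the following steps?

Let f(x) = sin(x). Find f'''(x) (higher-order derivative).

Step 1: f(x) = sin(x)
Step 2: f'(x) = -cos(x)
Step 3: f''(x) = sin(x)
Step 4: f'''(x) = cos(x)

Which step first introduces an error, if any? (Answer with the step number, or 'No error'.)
Step 2

Step 2 is incorrect due to a sign flip.
The step shows: -cos(x)
The correct value should be: cos(x)

Explanation: The sign of the whole expression was flipped: the term cos(x) was incorrectly written as -cos(x)
The later steps are derived from this incorrect expression, so the error originates in Step 2.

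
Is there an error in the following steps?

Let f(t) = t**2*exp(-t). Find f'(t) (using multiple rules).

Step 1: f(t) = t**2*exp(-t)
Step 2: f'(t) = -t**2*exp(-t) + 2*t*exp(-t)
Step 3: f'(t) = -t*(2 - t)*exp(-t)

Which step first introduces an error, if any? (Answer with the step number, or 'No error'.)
Step 3

Step 3 is incorrect due to a sign flip.
The step shows: -t*(2 - t)*exp(-t)
The correct value should be: t*(2 - t)*exp(-t)

Explanation: The sign of the whole expression was flipped: the term t*(2 - t)*exp(-t) was incorrectly written as -t*(2 - t)*exp(-t)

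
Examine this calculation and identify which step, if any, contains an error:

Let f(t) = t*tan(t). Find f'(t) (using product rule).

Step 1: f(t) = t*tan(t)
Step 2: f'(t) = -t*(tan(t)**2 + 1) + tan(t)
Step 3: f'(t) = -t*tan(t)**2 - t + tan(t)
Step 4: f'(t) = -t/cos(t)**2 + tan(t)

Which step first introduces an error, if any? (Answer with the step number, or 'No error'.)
Step 2

Step 2 is incorrect due to a sign flip.
The step shows: -t*(tan(t)**2 + 1) + tan(t)
The correct value should be: t*(tan(t)**2 + 1) + tan(t)

Explanation: The sign of one term was flipped: the term t*(tan(t)**2 + 1) was incorrectly written as -t*(tan(t)**2 + 1)
The later steps are derived from this incorrect expression, so the error originates in Step 2.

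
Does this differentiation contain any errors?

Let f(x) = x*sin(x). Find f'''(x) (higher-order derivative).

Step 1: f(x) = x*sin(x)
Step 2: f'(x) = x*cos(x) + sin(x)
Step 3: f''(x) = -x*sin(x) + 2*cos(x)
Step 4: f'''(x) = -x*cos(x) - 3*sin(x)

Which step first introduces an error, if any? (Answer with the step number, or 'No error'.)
No error

All steps in this derivation are correct.
The final answer f'''(x) = -x*cos(x) - 3*sin(x) is valid.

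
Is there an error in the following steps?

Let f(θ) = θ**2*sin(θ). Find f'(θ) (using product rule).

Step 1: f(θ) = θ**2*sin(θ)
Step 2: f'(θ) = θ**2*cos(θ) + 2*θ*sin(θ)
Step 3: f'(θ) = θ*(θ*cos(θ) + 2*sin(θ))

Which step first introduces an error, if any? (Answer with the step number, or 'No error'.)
No error

All steps in this derivation are correct.
The final answer f'(θ) = θ*(θ*cos(θ) + 2*sin(θ)) is valid.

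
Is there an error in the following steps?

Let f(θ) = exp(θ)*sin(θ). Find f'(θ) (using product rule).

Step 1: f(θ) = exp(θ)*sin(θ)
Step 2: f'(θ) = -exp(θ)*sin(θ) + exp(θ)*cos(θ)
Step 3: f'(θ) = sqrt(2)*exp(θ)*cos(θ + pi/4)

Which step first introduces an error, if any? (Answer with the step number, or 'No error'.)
Step 2

Step 2 is incorrect due to a sign flip.
The step shows: -exp(θ)*sin(θ) + exp(θ)*cos(θ)
The correct value should be: exp(θ)*sin(θ) + exp(θ)*cos(θ)

Explanation: The sign of one term was flipped: the term exp(θ)*sin(θ) was incorrectly written as -exp(θ)*sin(θ)
The later steps are derived from this incorrect expression, so the error originates in Step 2.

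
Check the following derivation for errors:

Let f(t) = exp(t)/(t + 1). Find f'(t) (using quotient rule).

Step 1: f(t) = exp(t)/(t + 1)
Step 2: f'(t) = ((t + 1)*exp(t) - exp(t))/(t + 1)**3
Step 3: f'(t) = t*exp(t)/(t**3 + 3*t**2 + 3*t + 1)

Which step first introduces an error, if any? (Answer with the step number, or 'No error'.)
Step 2

Step 2 is incorrect due to a wrong exponent.
The step shows: ((t + 1)*exp(t) - exp(t))/(t + 1)**3
The correct value should be: ((t + 1)*exp(t) - exp(t))/(t + 1)**2

Explanation: The exponent -2 on t + 1 was incorrectly written as -3: the term ((t + 1)*exp(t) - exp(t))/(t + 1)**2 was incorrectly written as ((t + 1)*exp(t) - exp(t))/(t + 1)**3
The later steps are derived from this incorrect expression, so the error originates in Step 2.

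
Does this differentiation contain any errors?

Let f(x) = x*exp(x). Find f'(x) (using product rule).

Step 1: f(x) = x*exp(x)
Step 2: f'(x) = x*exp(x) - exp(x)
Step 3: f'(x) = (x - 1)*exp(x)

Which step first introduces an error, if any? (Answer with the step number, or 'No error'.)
Step 2

Step 2 is incorrect due to a sign flip.
The step shows: x*exp(x) - exp(x)
The correct value should be: x*exp(x) + exp(x)

Explanation: The sign of one term was flipped: the term exp(x) was incorrectly written as -exp(x)
The later steps are derived from this incorrect expression, so the error originates in Step 2.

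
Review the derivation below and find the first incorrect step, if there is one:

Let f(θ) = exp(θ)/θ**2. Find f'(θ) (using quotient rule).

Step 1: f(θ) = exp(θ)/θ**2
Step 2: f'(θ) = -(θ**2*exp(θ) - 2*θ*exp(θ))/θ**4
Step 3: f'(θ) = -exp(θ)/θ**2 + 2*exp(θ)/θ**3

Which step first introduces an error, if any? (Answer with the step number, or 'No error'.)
Step 2

Step 2 is incorrect due to a sign flip.
The step shows: -(θ**2*exp(θ) - 2*θ*exp(θ))/θ**4
The correct value should be: (θ**2*exp(θ) - 2*θ*exp(θ))/θ**4

Explanation: The sign of the whole expression was flipped: the term (θ**2*exp(θ) - 2*θ*exp(θ))/θ**4 was incorrectly written as -(θ**2*exp(θ) - 2*θ*exp(θ))/θ**4
The later steps are derived from this incorrect expression, so the error originates in Step 2.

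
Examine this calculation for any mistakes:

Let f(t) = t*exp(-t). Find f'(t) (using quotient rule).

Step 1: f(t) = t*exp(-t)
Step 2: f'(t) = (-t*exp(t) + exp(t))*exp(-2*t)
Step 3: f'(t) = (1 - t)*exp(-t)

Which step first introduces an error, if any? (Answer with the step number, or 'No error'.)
No error

All steps in this derivation are correct.
The final answer f'(t) = (1 - t)*exp(-t) is valid.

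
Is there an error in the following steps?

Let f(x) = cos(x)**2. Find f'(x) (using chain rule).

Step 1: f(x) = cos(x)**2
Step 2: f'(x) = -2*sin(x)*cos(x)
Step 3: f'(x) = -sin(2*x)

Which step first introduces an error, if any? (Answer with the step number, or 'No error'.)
No error

All steps in this derivation are correct.
The final answer f'(x) = -sin(2*x) is valid.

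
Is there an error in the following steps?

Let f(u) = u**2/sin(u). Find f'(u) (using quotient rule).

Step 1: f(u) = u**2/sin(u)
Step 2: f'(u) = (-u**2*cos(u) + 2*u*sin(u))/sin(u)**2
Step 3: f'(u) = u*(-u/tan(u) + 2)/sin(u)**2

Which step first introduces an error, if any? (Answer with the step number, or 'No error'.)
Step 3

Step 3 is incorrect due to a wrong exponent.
The step shows: u*(-u/tan(u) + 2)/sin(u)**2
The correct value should be: u*(-u/tan(u) + 2)/sin(u)

Explanation: The exponent -1 on sin(u) was incorrectly written as -2: the term u*(-u/tan(u) + 2)/sin(u) was incorrectly written as u*(-u/tan(u) + 2)/sin(u)**2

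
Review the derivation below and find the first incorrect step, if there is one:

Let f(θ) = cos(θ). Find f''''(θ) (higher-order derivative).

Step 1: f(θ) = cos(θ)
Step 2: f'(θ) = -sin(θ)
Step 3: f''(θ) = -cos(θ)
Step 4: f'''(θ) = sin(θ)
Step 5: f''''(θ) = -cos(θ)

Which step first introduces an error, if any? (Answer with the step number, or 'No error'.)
Step 5

Step 5 is incorrect due to a sign flip.
The step shows: -cos(θ)
The correct value should be: cos(θ)

Explanation: The sign of the whole expression was flipped: the term cos(θ) was incorrectly written as -cos(θ)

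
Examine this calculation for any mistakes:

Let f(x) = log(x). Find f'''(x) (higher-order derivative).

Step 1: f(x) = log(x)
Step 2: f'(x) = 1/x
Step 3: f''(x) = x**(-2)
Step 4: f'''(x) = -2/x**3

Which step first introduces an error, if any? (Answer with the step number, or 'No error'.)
Step 3

Step 3 is incorrect due to a sign flip.
The step shows: x**(-2)
The correct value should be: -1/x**2

Explanation: The sign of the whole expression was flipped: the term -1/x**2 was incorrectly written as x**(-2)
The later steps are derived from this incorrect expression, so the error originates in Step 3.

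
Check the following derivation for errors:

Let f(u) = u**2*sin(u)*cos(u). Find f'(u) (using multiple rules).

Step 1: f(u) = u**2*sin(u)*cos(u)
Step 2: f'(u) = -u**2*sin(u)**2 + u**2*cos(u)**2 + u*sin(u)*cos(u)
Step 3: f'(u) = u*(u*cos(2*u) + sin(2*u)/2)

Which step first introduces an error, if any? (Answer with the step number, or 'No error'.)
Step 2

Step 2 is incorrect due to a wrong coefficient.
The step shows: -u**2*sin(u)**2 + u**2*cos(u)**2 + u*sin(u)*cos(u)
The correct value should be: -u**2*sin(u)**2 + u**2*cos(u)**2 + 2*u*sin(u)*cos(u)

Explanation: The coefficient 2 was incorrectly written as 1: the term 2*u*sin(u)*cos(u) was incorrectly written as u*sin(u)*cos(u)
The later steps are derived from this incorrect expression, so the error originates in Step 2.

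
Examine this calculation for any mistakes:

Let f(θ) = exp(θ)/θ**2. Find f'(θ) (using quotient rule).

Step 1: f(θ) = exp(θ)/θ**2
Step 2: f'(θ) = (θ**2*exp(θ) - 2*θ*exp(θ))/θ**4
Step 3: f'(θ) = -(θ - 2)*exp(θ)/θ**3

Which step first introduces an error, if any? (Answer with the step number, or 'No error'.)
Step 3

Step 3 is incorrect due to a sign flip.
The step shows: -(θ - 2)*exp(θ)/θ**3
The correct value should be: (θ - 2)*exp(θ)/θ**3

Explanation: The sign of the whole expression was flipped: the term (θ - 2)*exp(θ)/θ**3 was incorrectly written as -(θ - 2)*exp(θ)/θ**3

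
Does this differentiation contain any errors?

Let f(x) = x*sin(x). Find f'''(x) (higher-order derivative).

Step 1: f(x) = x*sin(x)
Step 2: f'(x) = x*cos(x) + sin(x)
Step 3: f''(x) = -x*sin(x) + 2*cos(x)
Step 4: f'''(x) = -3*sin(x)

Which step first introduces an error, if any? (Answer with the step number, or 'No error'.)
Step 4

Step 4 is incorrect due to a dropped term.
The step shows: -3*sin(x)
The correct value should be: -x*cos(x) - 3*sin(x)

Explanation: A term was dropped: the term -x*cos(x) was incorrectly omitted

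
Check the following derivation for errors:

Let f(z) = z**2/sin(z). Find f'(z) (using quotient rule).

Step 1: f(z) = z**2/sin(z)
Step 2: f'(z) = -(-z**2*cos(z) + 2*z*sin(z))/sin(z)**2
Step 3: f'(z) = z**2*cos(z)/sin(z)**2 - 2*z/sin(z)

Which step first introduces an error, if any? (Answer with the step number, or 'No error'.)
Step 2

Step 2 is incorrect due to a sign flip.
The step shows: -(-z**2*cos(z) + 2*z*sin(z))/sin(z)**2
The correct value should be: (-z**2*cos(z) + 2*z*sin(z))/sin(z)**2

Explanation: The sign of the whole expression was flipped: the term (-z**2*cos(z) + 2*z*sin(z))/sin(z)**2 was incorrectly written as -(-z**2*cos(z) + 2*z*sin(z))/sin(z)**2
The later steps are derived from this incorrect expression, so the error originates in Step 2.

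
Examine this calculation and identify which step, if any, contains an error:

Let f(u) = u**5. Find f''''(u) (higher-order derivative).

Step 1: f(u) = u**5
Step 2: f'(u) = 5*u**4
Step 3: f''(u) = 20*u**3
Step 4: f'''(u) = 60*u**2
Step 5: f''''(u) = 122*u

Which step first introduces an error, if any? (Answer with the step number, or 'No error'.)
Step 5

Step 5 is incorrect due to a wrong coefficient.
The step shows: 122*u
The correct value should be: 120*u

Explanation: The coefficient 120 was incorrectly written as 122: the term 120*u was incorrectly written as 122*u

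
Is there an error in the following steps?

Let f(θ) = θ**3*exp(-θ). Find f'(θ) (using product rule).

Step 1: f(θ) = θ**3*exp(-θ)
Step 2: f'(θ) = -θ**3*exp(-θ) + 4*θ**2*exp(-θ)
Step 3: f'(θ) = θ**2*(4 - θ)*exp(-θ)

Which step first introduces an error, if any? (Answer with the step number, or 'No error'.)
Step 2

Step 2 is incorrect due to a wrong coefficient.
The step shows: -θ**3*exp(-θ) + 4*θ**2*exp(-θ)
The correct value should be: -θ**3*exp(-θ) + 3*θ**2*exp(-θ)

Explanation: The coefficient 3 was incorrectly written as 4: the term 3*θ**2*exp(-θ) was incorrectly written as 4*θ**2*exp(-θ)
The later steps are derived from this incorrect expression, so the error originates in Step 2.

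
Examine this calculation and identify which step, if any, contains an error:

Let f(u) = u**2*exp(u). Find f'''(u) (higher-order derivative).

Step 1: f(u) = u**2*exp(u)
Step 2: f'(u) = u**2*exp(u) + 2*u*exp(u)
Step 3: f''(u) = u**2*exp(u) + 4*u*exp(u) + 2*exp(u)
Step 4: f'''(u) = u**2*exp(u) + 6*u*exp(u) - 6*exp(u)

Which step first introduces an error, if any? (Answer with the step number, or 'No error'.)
Step 4

Step 4 is incorrect due to a sign flip.
The step shows: u**2*exp(u) + 6*u*exp(u) - 6*exp(u)
The correct value should be: u**2*exp(u) + 6*u*exp(u) + 6*exp(u)

Explanation: The sign of one term was flipped: the term 6*exp(u) was incorrectly written as -6*exp(u)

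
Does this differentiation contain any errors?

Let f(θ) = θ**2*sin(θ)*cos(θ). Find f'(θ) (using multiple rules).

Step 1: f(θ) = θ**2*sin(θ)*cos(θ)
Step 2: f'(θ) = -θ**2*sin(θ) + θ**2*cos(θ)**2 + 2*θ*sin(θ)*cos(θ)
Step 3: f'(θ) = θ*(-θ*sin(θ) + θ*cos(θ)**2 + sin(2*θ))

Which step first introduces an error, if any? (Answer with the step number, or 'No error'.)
Step 2

Step 2 is incorrect due to a wrong exponent.
The step shows: -θ**2*sin(θ) + θ**2*cos(θ)**2 + 2*θ*sin(θ)*cos(θ)
The correct value should be: -θ**2*sin(θ)**2 + θ**2*cos(θ)**2 + 2*θ*sin(θ)*cos(θ)

Explanation: The exponent 2 on sin(θ) was incorrectly written as 1: the term -θ**2*sin(θ)**2 was incorrectly written as -θ**2*sin(θ)
The later steps are derived from this incorrect expression, so the error originates in Step 2.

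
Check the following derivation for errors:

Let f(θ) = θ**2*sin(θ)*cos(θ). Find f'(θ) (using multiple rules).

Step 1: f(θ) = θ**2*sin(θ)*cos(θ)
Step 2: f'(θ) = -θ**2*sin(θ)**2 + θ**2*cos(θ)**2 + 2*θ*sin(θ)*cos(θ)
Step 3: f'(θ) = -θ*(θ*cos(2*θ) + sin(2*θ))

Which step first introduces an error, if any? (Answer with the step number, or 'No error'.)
Step 3

Step 3 is incorrect due to a sign flip.
The step shows: -θ*(θ*cos(2*θ) + sin(2*θ))
The correct value should be: θ*(θ*cos(2*θ) + sin(2*θ))

Explanation: The sign of the whole expression was flipped: the term θ*(θ*cos(2*θ) + sin(2*θ)) was incorrectly written as -θ*(θ*cos(2*θ) + sin(2*θ))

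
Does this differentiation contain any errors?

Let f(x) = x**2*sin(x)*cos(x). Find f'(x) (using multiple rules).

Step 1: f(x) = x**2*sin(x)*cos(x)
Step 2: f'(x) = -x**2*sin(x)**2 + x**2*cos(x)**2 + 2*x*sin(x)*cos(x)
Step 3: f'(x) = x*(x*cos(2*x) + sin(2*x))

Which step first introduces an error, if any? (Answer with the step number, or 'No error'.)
No error

All steps in this derivation are correct.
The final answer f'(x) = x*(x*cos(2*x) + sin(2*x)) is valid.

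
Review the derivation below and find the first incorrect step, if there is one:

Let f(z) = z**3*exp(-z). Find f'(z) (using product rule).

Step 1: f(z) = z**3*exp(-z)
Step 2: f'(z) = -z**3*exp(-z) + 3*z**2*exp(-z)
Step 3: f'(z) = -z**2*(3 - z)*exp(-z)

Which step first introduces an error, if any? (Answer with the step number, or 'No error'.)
Step 3

Step 3 is incorrect due to a sign flip.
The step shows: -z**2*(3 - z)*exp(-z)
The correct value should be: z**2*(3 - z)*exp(-z)

Explanation: The sign of the whole expression was flipped: the term z**2*(3 - z)*exp(-z) was incorrectly written as -z**2*(3 - z)*exp(-z)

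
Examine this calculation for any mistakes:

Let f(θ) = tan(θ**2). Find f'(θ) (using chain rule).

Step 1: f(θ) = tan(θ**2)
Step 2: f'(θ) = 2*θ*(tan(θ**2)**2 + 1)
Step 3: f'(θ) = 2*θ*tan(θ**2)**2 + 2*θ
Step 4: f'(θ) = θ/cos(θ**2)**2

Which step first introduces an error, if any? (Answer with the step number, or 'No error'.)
Step 4

Step 4 is incorrect due to a wrong coefficient.
The step shows: θ/cos(θ**2)**2
The correct value should be: 2*θ/cos(θ**2)**2

Explanation: The coefficient 2 was incorrectly written as 1: the term 2*θ/cos(θ**2)**2 was incorrectly written as θ/cos(θ**2)**2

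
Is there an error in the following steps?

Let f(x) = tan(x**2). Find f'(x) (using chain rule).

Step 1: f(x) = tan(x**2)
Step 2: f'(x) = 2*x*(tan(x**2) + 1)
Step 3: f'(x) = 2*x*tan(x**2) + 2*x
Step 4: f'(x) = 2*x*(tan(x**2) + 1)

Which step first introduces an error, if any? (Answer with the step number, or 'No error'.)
Step 2

Step 2 is incorrect due to a wrong exponent.
The step shows: 2*x*(tan(x**2) + 1)
The correct value should be: 2*x*(tan(x**2)**2 + 1)

Explanation: The exponent 2 on tan(x**2) was incorrectly written as 1: the term 2*x*(tan(x**2)**2 + 1) was incorrectly written as 2*x*(tan(x**2) + 1)
The later steps are derived from this incorrect expression, so the error originates in Step 2.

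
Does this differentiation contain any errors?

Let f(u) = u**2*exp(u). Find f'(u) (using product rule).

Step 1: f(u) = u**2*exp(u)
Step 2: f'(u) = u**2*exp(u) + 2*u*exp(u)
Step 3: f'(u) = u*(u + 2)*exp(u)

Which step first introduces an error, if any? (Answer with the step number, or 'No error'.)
No error

All steps in this derivation are correct.
The final answer f'(u) = u*(u + 2)*exp(u) is valid.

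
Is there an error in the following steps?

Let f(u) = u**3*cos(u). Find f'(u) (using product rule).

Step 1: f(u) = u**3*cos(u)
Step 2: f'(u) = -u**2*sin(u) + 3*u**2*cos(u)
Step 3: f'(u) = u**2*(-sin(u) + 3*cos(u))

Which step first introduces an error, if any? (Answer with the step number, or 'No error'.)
Step 2

Step 2 is incorrect due to a wrong exponent.
The step shows: -u**2*sin(u) + 3*u**2*cos(u)
The correct value should be: -u**3*sin(u) + 3*u**2*cos(u)

Explanation: The exponent 3 on u was incorrectly written as 2: the term -u**3*sin(u) was incorrectly written as -u**2*sin(u)
The later steps are derived from this incorrect expression, so the error originates in Step 2.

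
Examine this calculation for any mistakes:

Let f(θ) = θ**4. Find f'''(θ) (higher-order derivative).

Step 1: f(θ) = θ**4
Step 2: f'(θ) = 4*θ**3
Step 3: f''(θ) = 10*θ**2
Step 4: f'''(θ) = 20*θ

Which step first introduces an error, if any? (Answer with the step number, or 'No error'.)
Step 3

Step 3 is incorrect due to a wrong coefficient.
The step shows: 10*θ**2
The correct value should be: 12*θ**2

Explanation: The coefficient 12 was incorrectly written as 10: the term 12*θ**2 was incorrectly written as 10*θ**2
The later steps are derived from this incorrect expression, so the error originates in Step 3.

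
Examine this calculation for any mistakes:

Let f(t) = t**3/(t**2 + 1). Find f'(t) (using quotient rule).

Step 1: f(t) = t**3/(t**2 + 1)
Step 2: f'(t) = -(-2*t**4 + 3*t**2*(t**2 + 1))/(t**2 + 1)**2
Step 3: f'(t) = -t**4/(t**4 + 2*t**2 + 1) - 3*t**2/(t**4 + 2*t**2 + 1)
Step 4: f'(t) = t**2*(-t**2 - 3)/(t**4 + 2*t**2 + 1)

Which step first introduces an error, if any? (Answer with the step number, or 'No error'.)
Step 2

Step 2 is incorrect due to a sign flip.
The step shows: -(-2*t**4 + 3*t**2*(t**2 + 1))/(t**2 + 1)**2
The correct value should be: (-2*t**4 + 3*t**2*(t**2 + 1))/(t**2 + 1)**2

Explanation: The sign of the whole expression was flipped: the term (-2*t**4 + 3*t**2*(t**2 + 1))/(t**2 + 1)**2 was incorrectly written as -(-2*t**4 + 3*t**2*(t**2 + 1))/(t**2 + 1)**2
The later steps are derived from this incorrect expression, so the error originates in Step 2.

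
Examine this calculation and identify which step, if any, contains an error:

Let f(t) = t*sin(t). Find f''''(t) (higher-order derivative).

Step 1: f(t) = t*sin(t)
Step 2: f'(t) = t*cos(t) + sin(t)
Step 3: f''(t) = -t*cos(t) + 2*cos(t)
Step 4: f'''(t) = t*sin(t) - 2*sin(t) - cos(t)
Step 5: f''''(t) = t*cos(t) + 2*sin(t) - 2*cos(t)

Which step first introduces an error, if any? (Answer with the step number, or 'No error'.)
Step 3

Step 3 is incorrect due to a wrong trig function.
The step shows: -t*cos(t) + 2*cos(t)
The correct value should be: -t*sin(t) + 2*cos(t)

Explanation: sin(t) was incorrectly written as cos(t): the term -t*sin(t) was incorrectly written as -t*cos(t)
The later steps are derived from this incorrect expression, so the error originates in Step 3.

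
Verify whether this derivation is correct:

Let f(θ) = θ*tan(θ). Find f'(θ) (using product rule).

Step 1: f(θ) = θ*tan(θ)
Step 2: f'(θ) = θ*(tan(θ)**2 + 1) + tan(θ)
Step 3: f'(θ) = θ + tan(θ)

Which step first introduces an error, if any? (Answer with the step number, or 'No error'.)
Step 3

Step 3 is incorrect due to a dropped term.
The step shows: θ + tan(θ)
The correct value should be: θ*tan(θ)**2 + θ + tan(θ)

Explanation: A term was dropped: the term θ*tan(θ)**2 was incorrectly omitted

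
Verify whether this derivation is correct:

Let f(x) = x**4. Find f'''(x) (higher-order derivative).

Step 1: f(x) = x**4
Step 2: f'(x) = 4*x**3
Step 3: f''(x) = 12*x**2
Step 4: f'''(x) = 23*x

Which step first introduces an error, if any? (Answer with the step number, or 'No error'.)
Step 4

Step 4 is incorrect due to a wrong coefficient.
The step shows: 23*x
The correct value should be: 24*x

Explanation: The coefficient 24 was incorrectly written as 23: the term 24*x was incorrectly written as 23*x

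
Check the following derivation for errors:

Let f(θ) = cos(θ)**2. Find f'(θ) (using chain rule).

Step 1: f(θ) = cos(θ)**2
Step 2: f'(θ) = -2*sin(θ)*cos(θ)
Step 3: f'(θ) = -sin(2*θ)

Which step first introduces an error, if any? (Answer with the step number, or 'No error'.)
No error

All steps in this derivation are correct.
The final answer f'(θ) = -sin(2*θ) is valid.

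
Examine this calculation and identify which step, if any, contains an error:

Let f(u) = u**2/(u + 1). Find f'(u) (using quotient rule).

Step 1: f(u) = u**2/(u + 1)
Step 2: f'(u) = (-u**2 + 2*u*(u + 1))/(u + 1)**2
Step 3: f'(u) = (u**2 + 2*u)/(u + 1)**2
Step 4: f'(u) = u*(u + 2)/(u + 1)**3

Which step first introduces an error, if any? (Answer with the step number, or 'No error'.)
Step 4

Step 4 is incorrect due to a wrong exponent.
The step shows: u*(u + 2)/(u + 1)**3
The correct value should be: u*(u + 2)/(u + 1)**2

Explanation: The exponent -2 on u + 1 was incorrectly written as -3: the term u*(u + 2)/(u + 1)**2 was incorrectly written as u*(u + 2)/(u + 1)**3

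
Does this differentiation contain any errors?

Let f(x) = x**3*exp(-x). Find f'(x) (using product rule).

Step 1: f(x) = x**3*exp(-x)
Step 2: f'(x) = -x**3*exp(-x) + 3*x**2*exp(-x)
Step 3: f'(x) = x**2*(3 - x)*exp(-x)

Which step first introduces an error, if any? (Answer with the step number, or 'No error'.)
No error

All steps in this derivation are correct.
The final answer f'(x) = x**2*(3 - x)*exp(-x) is valid.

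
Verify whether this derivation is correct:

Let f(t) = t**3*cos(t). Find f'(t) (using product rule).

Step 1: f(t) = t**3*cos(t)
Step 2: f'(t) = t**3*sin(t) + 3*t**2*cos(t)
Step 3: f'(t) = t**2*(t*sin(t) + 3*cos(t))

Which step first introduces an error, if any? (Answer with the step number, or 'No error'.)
Step 2

Step 2 is incorrect due to a sign flip.
The step shows: t**3*sin(t) + 3*t**2*cos(t)
The correct value should be: -t**3*sin(t) + 3*t**2*cos(t)

Explanation: The sign of one term was flipped: the term -t**3*sin(t) was incorrectly written as t**3*sin(t)
The later steps are derived from this incorrect expression, so the error originates in Step 2.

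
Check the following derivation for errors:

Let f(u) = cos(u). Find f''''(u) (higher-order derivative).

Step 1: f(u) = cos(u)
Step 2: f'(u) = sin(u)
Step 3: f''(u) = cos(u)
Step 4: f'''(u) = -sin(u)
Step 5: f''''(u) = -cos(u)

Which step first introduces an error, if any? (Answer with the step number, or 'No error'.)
Step 2

Step 2 is incorrect due to a sign flip.
The step shows: sin(u)
The correct value should be: -sin(u)

Explanation: The sign of the whole expression was flipped: the term -sin(u) was incorrectly written as sin(u)
The later steps are derived from this incorrect expression, so the error originates in Step 2.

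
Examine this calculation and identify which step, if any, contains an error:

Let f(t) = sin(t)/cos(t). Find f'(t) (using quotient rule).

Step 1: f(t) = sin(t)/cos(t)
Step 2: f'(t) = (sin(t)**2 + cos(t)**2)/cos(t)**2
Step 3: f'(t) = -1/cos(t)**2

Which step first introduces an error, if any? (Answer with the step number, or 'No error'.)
Step 3

Step 3 is incorrect due to a sign flip.
The step shows: -1/cos(t)**2
The correct value should be: cos(t)**(-2)

Explanation: The sign of the whole expression was flipped: the term cos(t)**(-2) was incorrectly written as -1/cos(t)**2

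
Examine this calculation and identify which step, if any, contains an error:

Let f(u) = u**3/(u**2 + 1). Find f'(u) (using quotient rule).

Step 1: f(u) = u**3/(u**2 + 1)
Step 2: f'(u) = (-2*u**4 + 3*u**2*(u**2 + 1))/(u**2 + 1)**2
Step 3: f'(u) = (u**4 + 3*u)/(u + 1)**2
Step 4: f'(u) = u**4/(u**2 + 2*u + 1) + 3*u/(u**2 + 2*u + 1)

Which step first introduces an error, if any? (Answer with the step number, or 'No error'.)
Step 3

Step 3 is incorrect due to a wrong exponent.
The step shows: (u**4 + 3*u)/(u + 1)**2
The correct value should be: (u**4 + 3*u**2)/(u**2 + 1)**2

Explanation: The exponent 2 on u was incorrectly written as 1: the term (u**4 + 3*u**2)/(u**2 + 1)**2 was incorrectly written as (u**4 + 3*u)/(u + 1)**2
The later steps are derived from this incorrect expression, so the error originates in Step 3.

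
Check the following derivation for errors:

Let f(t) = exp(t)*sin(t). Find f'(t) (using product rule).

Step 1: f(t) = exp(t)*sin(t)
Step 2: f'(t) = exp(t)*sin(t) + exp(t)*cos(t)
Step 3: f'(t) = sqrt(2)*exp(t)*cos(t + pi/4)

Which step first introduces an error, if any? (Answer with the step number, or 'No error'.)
Step 3

Step 3 is incorrect due to a wrong trig function.
The step shows: sqrt(2)*exp(t)*cos(t + pi/4)
The correct value should be: sqrt(2)*exp(t)*sin(t + pi/4)

Explanation: sin(t + pi/4) was incorrectly written as cos(t + pi/4): the term sqrt(2)*exp(t)*sin(t + pi/4) was incorrectly written as sqrt(2)*exp(t)*cos(t + pi/4)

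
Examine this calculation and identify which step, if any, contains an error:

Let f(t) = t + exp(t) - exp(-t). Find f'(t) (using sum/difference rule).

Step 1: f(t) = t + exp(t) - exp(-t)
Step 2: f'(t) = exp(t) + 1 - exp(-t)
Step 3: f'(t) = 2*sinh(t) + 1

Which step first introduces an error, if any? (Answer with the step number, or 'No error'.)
Step 2

Step 2 is incorrect due to a sign flip.
The step shows: exp(t) + 1 - exp(-t)
The correct value should be: exp(t) + 1 + exp(-t)

Explanation: The sign of one term was flipped: the term exp(-t) was incorrectly written as -exp(-t)
The later steps are derived from this incorrect expression, so the error originates in Step 2.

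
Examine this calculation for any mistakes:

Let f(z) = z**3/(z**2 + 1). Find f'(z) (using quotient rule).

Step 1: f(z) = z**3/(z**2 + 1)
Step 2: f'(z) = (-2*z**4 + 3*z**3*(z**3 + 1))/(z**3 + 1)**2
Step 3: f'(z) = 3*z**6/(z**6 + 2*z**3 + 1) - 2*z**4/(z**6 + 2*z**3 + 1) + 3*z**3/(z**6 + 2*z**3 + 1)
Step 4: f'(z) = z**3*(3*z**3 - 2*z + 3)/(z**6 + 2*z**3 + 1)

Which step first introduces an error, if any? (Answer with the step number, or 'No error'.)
Step 2

Step 2 is incorrect due to a wrong exponent.
The step shows: (-2*z**4 + 3*z**3*(z**3 + 1))/(z**3 + 1)**2
The correct value should be: (-2*z**4 + 3*z**2*(z**2 + 1))/(z**2 + 1)**2

Explanation: The exponent 2 on z was incorrectly written as 3: the term (-2*z**4 + 3*z**2*(z**2 + 1))/(z**2 + 1)**2 was incorrectly written as (-2*z**4 + 3*z**3*(z**3 + 1))/(z**3 + 1)**2
The later steps are derived from this incorrect expression, so the error originates in Step 2.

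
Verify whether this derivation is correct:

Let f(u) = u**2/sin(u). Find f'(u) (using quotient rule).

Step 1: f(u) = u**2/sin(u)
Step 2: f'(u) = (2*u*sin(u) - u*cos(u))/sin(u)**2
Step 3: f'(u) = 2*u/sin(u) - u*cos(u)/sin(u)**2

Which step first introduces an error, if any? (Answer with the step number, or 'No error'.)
Step 2

Step 2 is incorrect due to a wrong exponent.
The step shows: (2*u*sin(u) - u*cos(u))/sin(u)**2
The correct value should be: (-u**2*cos(u) + 2*u*sin(u))/sin(u)**2

Explanation: The exponent 2 on u was incorrectly written as 1: the term (-u**2*cos(u) + 2*u*sin(u))/sin(u)**2 was incorrectly written as (2*u*sin(u) - u*cos(u))/sin(u)**2
The later steps are derived from this incorrect expression, so the error originates in Step 2.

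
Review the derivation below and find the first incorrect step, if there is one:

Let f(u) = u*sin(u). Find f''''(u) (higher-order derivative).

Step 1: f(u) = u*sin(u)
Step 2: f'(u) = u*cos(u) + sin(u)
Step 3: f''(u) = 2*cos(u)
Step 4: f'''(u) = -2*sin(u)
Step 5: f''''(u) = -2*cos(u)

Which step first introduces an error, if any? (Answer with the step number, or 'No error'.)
Step 3

Step 3 is incorrect due to a dropped term.
The step shows: 2*cos(u)
The correct value should be: -u*sin(u) + 2*cos(u)

Explanation: A term was dropped: the term -u*sin(u) was incorrectly omitted
The later steps are derived from this incorrect expression, so the error originates in Step 3.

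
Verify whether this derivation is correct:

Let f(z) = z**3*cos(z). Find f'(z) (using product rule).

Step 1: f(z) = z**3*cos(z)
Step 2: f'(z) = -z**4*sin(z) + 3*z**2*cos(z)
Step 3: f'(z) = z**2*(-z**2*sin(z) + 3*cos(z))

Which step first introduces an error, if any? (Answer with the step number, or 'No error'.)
Step 2

Step 2 is incorrect due to a wrong exponent.
The step shows: -z**4*sin(z) + 3*z**2*cos(z)
The correct value should be: -z**3*sin(z) + 3*z**2*cos(z)

Explanation: The exponent 3 on z was incorrectly written as 4: the term -z**3*sin(z) was incorrectly written as -z**4*sin(z)
The later steps are derived from this incorrect expression, so the error originates in Step 2.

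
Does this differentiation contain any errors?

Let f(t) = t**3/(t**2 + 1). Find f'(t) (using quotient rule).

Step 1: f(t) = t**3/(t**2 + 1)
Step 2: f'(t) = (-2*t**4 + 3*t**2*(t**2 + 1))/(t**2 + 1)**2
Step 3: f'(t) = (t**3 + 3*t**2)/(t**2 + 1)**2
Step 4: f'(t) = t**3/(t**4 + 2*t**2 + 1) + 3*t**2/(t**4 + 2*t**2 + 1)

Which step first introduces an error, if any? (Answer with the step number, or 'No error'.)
Step 3

Step 3 is incorrect due to a wrong exponent.
The step shows: (t**3 + 3*t**2)/(t**2 + 1)**2
The correct value should be: (t**4 + 3*t**2)/(t**2 + 1)**2

Explanation: The exponent 4 on t was incorrectly written as 3: the term (t**4 + 3*t**2)/(t**2 + 1)**2 was incorrectly written as (t**3 + 3*t**2)/(t**2 + 1)**2
The later steps are derived from this incorrect expression, so the error originates in Step 3.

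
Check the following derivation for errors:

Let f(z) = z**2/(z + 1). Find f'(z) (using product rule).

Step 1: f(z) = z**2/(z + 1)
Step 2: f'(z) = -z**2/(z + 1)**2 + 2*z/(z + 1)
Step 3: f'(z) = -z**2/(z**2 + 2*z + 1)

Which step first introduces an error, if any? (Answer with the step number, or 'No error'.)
Step 3

Step 3 is incorrect due to a dropped term.
The step shows: -z**2/(z**2 + 2*z + 1)
The correct value should be: -z**2/(z**2 + 2*z + 1) + 2*z/(z + 1)

Explanation: A term was dropped: the term 2*z/(z + 1) was incorrectly omitted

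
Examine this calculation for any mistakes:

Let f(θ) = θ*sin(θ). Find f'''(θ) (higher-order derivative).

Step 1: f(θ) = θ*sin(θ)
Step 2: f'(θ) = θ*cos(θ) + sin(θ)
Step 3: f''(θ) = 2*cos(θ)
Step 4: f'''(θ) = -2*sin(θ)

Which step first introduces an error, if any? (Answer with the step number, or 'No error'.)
Step 3

Step 3 is incorrect due to a dropped term.
The step shows: 2*cos(θ)
The correct value should be: -θ*sin(θ) + 2*cos(θ)

Explanation: A term was dropped: the term -θ*sin(θ) was incorrectly omitted
The later steps are derived from this incorrect expression, so the error originates in Step 3.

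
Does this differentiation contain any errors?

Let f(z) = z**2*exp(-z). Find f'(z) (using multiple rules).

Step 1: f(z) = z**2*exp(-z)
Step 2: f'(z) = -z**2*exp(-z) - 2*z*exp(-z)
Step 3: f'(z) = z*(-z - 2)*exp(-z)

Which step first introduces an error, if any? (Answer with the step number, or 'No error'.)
Step 2

Step 2 is incorrect due to a sign flip.
The step shows: -z**2*exp(-z) - 2*z*exp(-z)
The correct value should be: -z**2*exp(-z) + 2*z*exp(-z)

Explanation: The sign of one term was flipped: the term 2*z*exp(-z) was incorrectly written as -2*z*exp(-z)
The later steps are derived from this incorrect expression, so the error originates in Step 2.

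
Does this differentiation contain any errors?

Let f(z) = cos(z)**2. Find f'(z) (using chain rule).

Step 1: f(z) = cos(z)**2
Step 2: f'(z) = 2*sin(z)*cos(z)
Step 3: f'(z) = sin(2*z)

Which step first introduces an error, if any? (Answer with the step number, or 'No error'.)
Step 2

Step 2 is incorrect due to a sign flip.
The step shows: 2*sin(z)*cos(z)
The correct value should be: -2*sin(z)*cos(z)

Explanation: The sign of the whole expression was flipped: the term -2*sin(z)*cos(z) was incorrectly written as 2*sin(z)*cos(z)
The later steps are derived from this incorrect expression, so the error originates in Step 2.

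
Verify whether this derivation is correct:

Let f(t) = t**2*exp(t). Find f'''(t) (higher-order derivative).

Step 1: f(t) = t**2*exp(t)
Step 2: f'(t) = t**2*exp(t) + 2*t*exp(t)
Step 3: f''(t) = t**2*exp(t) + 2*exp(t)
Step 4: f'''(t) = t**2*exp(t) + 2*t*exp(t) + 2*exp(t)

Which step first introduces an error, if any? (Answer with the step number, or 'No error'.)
Step 3

Step 3 is incorrect due to a dropped term.
The step shows: t**2*exp(t) + 2*exp(t)
The correct value should be: t**2*exp(t) + 4*t*exp(t) + 2*exp(t)

Explanation: A term was dropped: the term 4*t*exp(t) was incorrectly omitted
The later steps are derived from this incorrect expression, so the error originates in Step 3.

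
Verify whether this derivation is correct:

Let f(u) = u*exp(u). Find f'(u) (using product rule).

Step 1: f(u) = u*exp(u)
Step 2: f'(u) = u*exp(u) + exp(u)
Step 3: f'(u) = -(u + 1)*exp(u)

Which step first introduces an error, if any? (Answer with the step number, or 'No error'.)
Step 3

Step 3 is incorrect due to a sign flip.
The step shows: -(u + 1)*exp(u)
The correct value should be: (u + 1)*exp(u)

Explanation: The sign of the whole expression was flipped: the term (u + 1)*exp(u) was incorrectly written as -(u + 1)*exp(u)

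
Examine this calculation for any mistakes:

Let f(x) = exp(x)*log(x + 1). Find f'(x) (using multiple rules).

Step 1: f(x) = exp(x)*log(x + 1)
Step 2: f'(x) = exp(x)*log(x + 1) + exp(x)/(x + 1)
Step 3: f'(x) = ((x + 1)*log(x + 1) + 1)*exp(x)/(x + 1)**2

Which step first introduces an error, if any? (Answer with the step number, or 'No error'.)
Step 3

Step 3 is incorrect due to a wrong exponent.
The step shows: ((x + 1)*log(x + 1) + 1)*exp(x)/(x + 1)**2
The correct value should be: ((x + 1)*log(x + 1) + 1)*exp(x)/(x + 1)

Explanation: The exponent -1 on x + 1 was incorrectly written as -2: the term ((x + 1)*log(x + 1) + 1)*exp(x)/(x + 1) was incorrectly written as ((x + 1)*log(x + 1) + 1)*exp(x)/(x + 1)**2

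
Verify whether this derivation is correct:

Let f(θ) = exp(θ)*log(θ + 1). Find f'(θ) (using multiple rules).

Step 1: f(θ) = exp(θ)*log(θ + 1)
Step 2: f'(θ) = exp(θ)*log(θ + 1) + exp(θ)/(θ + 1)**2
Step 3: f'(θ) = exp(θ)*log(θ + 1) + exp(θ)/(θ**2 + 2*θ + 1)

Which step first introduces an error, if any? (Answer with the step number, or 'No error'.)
Step 2

Step 2 is incorrect due to a wrong exponent.
The step shows: exp(θ)*log(θ + 1) + exp(θ)/(θ + 1)**2
The correct value should be: exp(θ)*log(θ + 1) + exp(θ)/(θ + 1)

Explanation: The exponent -1 on θ + 1 was incorrectly written as -2: the term exp(θ)/(θ + 1) was incorrectly written as exp(θ)/(θ + 1)**2
The later steps are derived from this incorrect expression, so the error originates in Step 2.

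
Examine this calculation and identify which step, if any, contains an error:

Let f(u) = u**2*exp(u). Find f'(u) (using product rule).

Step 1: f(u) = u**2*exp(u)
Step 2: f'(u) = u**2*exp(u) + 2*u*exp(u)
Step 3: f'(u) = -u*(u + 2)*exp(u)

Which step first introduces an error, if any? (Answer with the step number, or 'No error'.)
Step 3

Step 3 is incorrect due to a sign flip.
The step shows: -u*(u + 2)*exp(u)
The correct value should be: u*(u + 2)*exp(u)

Explanation: The sign of the whole expression was flipped: the term u*(u + 2)*exp(u) was incorrectly written as -u*(u + 2)*exp(u)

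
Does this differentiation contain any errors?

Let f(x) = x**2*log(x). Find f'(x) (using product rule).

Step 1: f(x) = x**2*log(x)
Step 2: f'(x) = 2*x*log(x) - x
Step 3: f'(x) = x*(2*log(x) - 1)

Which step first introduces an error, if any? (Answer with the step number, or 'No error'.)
Step 2

Step 2 is incorrect due to a sign flip.
The step shows: 2*x*log(x) - x
The correct value should be: 2*x*log(x) + x

Explanation: The sign of one term was flipped: the term x was incorrectly written as -x
The later steps are derived from this incorrect expression, so the error originates in Step 2.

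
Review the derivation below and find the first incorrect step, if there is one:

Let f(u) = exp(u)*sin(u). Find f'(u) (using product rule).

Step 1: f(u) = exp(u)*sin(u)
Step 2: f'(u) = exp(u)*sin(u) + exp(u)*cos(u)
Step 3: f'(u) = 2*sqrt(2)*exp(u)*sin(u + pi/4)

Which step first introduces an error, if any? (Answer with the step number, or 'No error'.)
Step 3

Step 3 is incorrect due to a wrong exponent.
The step shows: 2*sqrt(2)*exp(u)*sin(u + pi/4)
The correct value should be: sqrt(2)*exp(u)*sin(u + pi/4)

Explanation: The exponent 1/2 on 2 was incorrectly written as 3/2: the term sqrt(2)*exp(u)*sin(u + pi/4) was incorrectly written as 2*sqrt(2)*exp(u)*sin(u + pi/4)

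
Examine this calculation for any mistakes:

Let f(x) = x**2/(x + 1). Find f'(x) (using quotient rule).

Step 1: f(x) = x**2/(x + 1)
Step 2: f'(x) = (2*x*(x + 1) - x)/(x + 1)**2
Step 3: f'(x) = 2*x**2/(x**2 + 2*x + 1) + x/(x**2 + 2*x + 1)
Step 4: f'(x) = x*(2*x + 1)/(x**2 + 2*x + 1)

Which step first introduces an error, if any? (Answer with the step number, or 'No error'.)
Step 2

Step 2 is incorrect due to a wrong exponent.
The step shows: (2*x*(x + 1) - x)/(x + 1)**2
The correct value should be: (-x**2 + 2*x*(x + 1))/(x + 1)**2

Explanation: The exponent 2 on x was incorrectly written as 1: the term (-x**2 + 2*x*(x + 1))/(x + 1)**2 was incorrectly written as (2*x*(x + 1) - x)/(x + 1)**2
The later steps are derived from this incorrect expression, so the error originates in Step 2.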